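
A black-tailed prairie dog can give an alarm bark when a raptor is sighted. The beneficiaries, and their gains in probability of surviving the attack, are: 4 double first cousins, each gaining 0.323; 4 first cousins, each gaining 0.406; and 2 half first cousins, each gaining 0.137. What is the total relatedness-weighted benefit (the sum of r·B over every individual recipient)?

r to a double first cousin = 1/4 (double first cousins share both grandparent pairs — four paths of length 4: r = 4·(1/2)^4 = 1/4).
r to a first cousin = 1/8 (first cousins share one grandparent pair — two paths of length 4: r = 2·(1/2)^4 = 1/8).
r to a half first cousin = 0.0625 (half first cousins share one grandparent — one path of length 4: r = (1/2)^4 = 1/16).
Summing one r·B term per recipient: 4·0.25·0.323 + 4·0.125·0.406 + 2·0.0625·0.137 = 0.543125.

0.543125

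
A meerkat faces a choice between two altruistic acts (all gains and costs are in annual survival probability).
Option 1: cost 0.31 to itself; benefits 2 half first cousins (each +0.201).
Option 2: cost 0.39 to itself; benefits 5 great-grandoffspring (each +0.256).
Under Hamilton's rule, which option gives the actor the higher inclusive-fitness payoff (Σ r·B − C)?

Option 1: r to a half first cousin = 0.0625.
Option 1: Σ r·B − C = (2·0.0625·0.201) − 0.31 = -0.284875.
Option 2: r to a great-grandoffspring = 0.125.
Option 2: Σ r·B − C = (5·0.125·0.256) − 0.39 = -0.23.
Option 2 has the higher net inclusive-fitness payoff.

Option 2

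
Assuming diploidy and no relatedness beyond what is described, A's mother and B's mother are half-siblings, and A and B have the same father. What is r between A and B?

Relatedness sums over independent paths through distinct common ancestors.
A and B are related in two ways: half first cousins through their mothers (r = 1/16) and half-sibs through their shared father (r = 1/4).
r = 1/16 + 1/4 = 0.3125.

0.3125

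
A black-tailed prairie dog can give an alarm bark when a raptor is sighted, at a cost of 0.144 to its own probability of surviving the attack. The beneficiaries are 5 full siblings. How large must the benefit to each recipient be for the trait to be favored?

0.0576

r to a full sibling = 0.5 (full sibs share both parents — two paths of length 2: r = 2·(1/2)^2 = 1/2).
Hamilton's rule with n recipients of equal r: n·r·B > C, so B > C/(n·r) = 0.144/(5·0.5) = 0.0576.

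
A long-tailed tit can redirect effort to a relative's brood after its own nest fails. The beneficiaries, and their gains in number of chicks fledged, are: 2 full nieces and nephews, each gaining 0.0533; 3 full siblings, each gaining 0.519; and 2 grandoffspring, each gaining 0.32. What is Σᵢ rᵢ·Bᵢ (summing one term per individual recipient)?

0.96515

r to a full niece or nephew = 1/4 (full aunt/uncle↔niece/nephew: two paths of length 3 through the shared grandparent pair: r = 2·(1/2)^3 = 1/4).
r to a full sibling = 1/2 (full sibs share both parents — two paths of length 2: r = 2·(1/2)^2 = 1/2).
r to a grandoffspring = 0.25 (two parent–offspring links: r = (1/2)^2 = 1/4).
Summing one r·B term per recipient: 2·0.25·0.0533 + 3·0.5·0.519 + 2·0.25·0.32 = 0.96515.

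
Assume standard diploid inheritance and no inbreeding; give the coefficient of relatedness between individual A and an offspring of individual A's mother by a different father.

Each parent–offspring link contributes a factor of 1/2, and independent paths through distinct common ancestors add.
Half-sibs share one parent — one path of length 2: r = (1/2)^2 = 1/4.

0.25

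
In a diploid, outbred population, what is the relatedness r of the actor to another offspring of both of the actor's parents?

Each parent–offspring link contributes a factor of 1/2, and independent paths through distinct common ancestors add.
Full sibs share both parents — two paths of length 2: r = 2·(1/2)^2 = 1/2.

0.5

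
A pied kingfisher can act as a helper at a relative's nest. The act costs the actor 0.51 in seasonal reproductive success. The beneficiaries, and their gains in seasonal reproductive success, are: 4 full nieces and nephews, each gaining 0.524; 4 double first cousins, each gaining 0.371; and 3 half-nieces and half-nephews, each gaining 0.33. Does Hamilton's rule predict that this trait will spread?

Hamilton's rule: the trait is favored when the sum of r·B over every recipient exceeds the actor's cost C.
r to a full niece or nephew = 0.25 (full aunt/uncle↔niece/nephew: two paths of length 3 through the shared grandparent pair: r = 2·(1/2)^3 = 1/4).
r to a double first cousin = 1/4 (double first cousins share both grandparent pairs — four paths of length 4: r = 4·(1/2)^4 = 1/4).
r to a half-niece or half-nephew = 1/8 (half-aunt/uncle↔niece/nephew: one path of length 3: r = (1/2)^3 = 1/8).
Summing one r·B term per recipient: 4·0.25·0.524 + 4·0.25·0.371 + 3·0.125·0.33 = 1.01875.
1.01875 > 0.51: the indirect benefit exceeds the cost.

Yes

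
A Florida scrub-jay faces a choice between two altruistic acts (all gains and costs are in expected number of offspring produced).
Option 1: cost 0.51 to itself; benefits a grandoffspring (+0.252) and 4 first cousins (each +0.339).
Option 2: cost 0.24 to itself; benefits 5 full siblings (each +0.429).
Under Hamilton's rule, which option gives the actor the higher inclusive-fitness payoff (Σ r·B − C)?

Option 1: r to a grandoffspring = 0.25.
Option 1: r to a first cousin = 0.125.
Option 1: Σ r·B − C = (1·0.25·0.252 + 4·0.125·0.339) − 0.51 = -0.2775.
Option 2: r to a full sibling = 0.5.
Option 2: Σ r·B − C = (5·0.5·0.429) − 0.24 = 0.8325.
Option 2 has the higher net inclusive-fitness payoff.

Option 2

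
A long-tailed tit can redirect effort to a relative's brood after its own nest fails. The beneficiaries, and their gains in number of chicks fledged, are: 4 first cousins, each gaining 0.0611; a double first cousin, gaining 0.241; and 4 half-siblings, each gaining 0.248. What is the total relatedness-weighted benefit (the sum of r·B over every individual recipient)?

r to a first cousin = 0.125 (first cousins share one grandparent pair — two paths of length 4: r = 2·(1/2)^4 = 1/8).
r to a double first cousin = 0.25 (double first cousins share both grandparent pairs — four paths of length 4: r = 4·(1/2)^4 = 1/4).
r to a half-sibling = 0.25 (half-sibs share one parent — one path of length 2: r = (1/2)^2 = 1/4).
Summing one r·B term per recipient: 4·0.125·0.0611 + 1·0.25·0.241 + 4·0.25·0.248 = 0.3388.

0.3388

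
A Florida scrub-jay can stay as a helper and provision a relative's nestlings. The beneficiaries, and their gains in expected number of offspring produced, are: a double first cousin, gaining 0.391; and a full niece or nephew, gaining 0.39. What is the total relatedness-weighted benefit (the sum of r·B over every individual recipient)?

r to a double first cousin = 0.25 (double first cousins share both grandparent pairs — four paths of length 4: r = 4·(1/2)^4 = 1/4).
r to a full niece or nephew = 0.25 (full aunt/uncle↔niece/nephew: two paths of length 3 through the shared grandparent pair: r = 2·(1/2)^3 = 1/4).
Summing one r·B term per recipient: 1·0.25·0.391 + 1·0.25·0.39 = 0.19525.

0.19525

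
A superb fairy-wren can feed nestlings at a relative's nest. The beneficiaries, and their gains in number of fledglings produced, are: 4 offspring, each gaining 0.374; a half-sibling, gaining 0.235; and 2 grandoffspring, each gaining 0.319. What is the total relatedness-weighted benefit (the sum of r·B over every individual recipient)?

0.96625

r to an offspring = 1/2 (one parent–offspring link: r = (1/2)^1 = 1/2).
r to a half-sibling = 0.25 (half-sibs share one parent — one path of length 2: r = (1/2)^2 = 1/4).
r to a grandoffspring = 1/4 (two parent–offspring links: r = (1/2)^2 = 1/4).
Summing one r·B term per recipient: 4·0.5·0.374 + 1·0.25·0.235 + 2·0.25·0.319 = 0.96625.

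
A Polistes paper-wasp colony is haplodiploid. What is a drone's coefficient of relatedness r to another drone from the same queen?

0.5

Haploid brothers each carry a random half of the queen's diploid genome, so on average they share half: r = 1/2.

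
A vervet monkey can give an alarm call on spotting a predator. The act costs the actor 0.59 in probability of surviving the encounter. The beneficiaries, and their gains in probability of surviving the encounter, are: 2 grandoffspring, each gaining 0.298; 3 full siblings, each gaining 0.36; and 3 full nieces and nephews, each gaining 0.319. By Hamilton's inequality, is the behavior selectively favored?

Yes

Hamilton's rule: the trait is favored when the sum of r·B over every recipient exceeds the actor's cost C.
r to a grandoffspring = 1/4 (two parent–offspring links: r = (1/2)^2 = 1/4).
r to a full sibling = 0.5 (full sibs share both parents — two paths of length 2: r = 2·(1/2)^2 = 1/2).
r to a full niece or nephew = 0.25 (full aunt/uncle↔niece/nephew: two paths of length 3 through the shared grandparent pair: r = 2·(1/2)^3 = 1/4).
Summing one r·B term per recipient: 2·0.25·0.298 + 3·0.5·0.36 + 3·0.25·0.319 = 0.92825.
0.92825 > 0.59: the indirect benefit exceeds the cost.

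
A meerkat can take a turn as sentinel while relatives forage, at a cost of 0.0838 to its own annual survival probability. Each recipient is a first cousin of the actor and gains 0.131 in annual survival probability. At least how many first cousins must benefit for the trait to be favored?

6

r to a first cousin = 1/8 (first cousins share one grandparent pair — two paths of length 4: r = 2·(1/2)^4 = 1/8).
Hamilton's rule: n·r·B > C  ⇒  n > C/(r·B) = 0.0838/(0.125·0.131) = 5.118.
The smallest integer exceeding 5.118 is 6.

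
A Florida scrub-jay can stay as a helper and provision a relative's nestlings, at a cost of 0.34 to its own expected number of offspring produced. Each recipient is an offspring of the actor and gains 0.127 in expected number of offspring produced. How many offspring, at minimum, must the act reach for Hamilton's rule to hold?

6

r to an offspring = 1/2 (one parent–offspring link: r = (1/2)^1 = 1/2).
Hamilton's rule: n·r·B > C  ⇒  n > C/(r·B) = 0.34/(0.5·0.127) = 5.354.
The smallest integer exceeding 5.354 is 6.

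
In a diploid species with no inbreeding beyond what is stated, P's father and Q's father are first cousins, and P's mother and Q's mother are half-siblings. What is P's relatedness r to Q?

0.09375

Independent pedigree routes through distinct common ancestors add.
P and Q are related in two ways: second cousins through their fathers (r = 1/32) and half first cousins through their mothers (r = 1/16).
r = 1/32 + 1/16 = 3/32 = 0.09375.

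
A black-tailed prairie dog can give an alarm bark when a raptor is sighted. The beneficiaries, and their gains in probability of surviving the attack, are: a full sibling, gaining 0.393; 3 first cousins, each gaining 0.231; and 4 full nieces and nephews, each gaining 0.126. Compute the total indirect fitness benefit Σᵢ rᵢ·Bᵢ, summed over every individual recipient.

0.409125

r to a full sibling = 1/2 (full sibs share both parents — two paths of length 2: r = 2·(1/2)^2 = 1/2).
r to a first cousin = 1/8 (first cousins share one grandparent pair — two paths of length 4: r = 2·(1/2)^4 = 1/8).
r to a full niece or nephew = 1/4 (full aunt/uncle↔niece/nephew: two paths of length 3 through the shared grandparent pair: r = 2·(1/2)^3 = 1/4).
Summing one r·B term per recipient: 1·0.5·0.393 + 3·0.125·0.231 + 4·0.25·0.126 = 0.409125.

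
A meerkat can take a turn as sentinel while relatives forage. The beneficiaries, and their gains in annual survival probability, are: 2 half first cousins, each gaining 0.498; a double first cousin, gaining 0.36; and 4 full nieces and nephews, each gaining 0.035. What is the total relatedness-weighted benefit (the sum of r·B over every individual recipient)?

r to a half first cousin = 1/16 (half first cousins share one grandparent — one path of length 4: r = (1/2)^4 = 1/16).
r to a double first cousin = 1/4 (double first cousins share both grandparent pairs — four paths of length 4: r = 4·(1/2)^4 = 1/4).
r to a full niece or nephew = 1/4 (full aunt/uncle↔niece/nephew: two paths of length 3 through the shared grandparent pair: r = 2·(1/2)^3 = 1/4).
Summing one r·B term per recipient: 2·0.0625·0.498 + 1·0.25·0.36 + 4·0.25·0.035 = 0.18725.

0.18725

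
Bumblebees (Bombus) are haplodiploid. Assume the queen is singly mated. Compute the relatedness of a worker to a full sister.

0.75

Haplodiploid full sisters inherit their father's entire haploid genome identically (contributing 1/2) and on average half of their mother's contribution (1/2 · 1/2 = 1/4); r = 1/2 + 1/4 = 3/4.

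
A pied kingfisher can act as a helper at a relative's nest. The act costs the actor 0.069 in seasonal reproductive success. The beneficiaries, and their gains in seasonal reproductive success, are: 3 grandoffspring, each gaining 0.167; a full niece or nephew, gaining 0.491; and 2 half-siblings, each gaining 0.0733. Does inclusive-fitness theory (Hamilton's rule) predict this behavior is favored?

Yes

Hamilton's rule: the trait is favored when the sum of r·B over every recipient exceeds the actor's cost C.
r to a grandoffspring = 1/4 (two parent–offspring links: r = (1/2)^2 = 1/4).
r to a full niece or nephew = 1/4 (full aunt/uncle↔niece/nephew: two paths of length 3 through the shared grandparent pair: r = 2·(1/2)^3 = 1/4).
r to a half-sibling = 0.25 (half-sibs share one parent — one path of length 2: r = (1/2)^2 = 1/4).
Summing one r·B term per recipient: 3·0.25·0.167 + 1·0.25·0.491 + 2·0.25·0.0733 = 0.28465.
0.28465 > 0.069: the indirect benefit exceeds the cost.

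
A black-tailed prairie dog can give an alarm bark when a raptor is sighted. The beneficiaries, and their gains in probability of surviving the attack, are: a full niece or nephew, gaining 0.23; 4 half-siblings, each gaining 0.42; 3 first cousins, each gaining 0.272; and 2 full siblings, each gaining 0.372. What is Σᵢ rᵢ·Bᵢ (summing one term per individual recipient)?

r to a full niece or nephew = 0.25 (full aunt/uncle↔niece/nephew: two paths of length 3 through the shared grandparent pair: r = 2·(1/2)^3 = 1/4).
r to a half-sibling = 0.25 (half-sibs share one parent — one path of length 2: r = (1/2)^2 = 1/4).
r to a first cousin = 0.125 (first cousins share one grandparent pair — two paths of length 4: r = 2·(1/2)^4 = 1/8).
r to a full sibling = 0.5 (full sibs share both parents — two paths of length 2: r = 2·(1/2)^2 = 1/2).
Summing one r·B term per recipient: 1·0.25·0.23 + 4·0.25·0.42 + 3·0.125·0.272 + 2·0.5·0.372 = 0.9515.

0.9515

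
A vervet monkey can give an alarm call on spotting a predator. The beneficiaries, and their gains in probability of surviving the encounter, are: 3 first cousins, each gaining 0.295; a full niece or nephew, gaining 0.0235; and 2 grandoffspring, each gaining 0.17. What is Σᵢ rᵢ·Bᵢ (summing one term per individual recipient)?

r to a first cousin = 0.125 (first cousins share one grandparent pair — two paths of length 4: r = 2·(1/2)^4 = 1/8).
r to a full niece or nephew = 1/4 (full aunt/uncle↔niece/nephew: two paths of length 3 through the shared grandparent pair: r = 2·(1/2)^3 = 1/4).
r to a grandoffspring = 0.25 (two parent–offspring links: r = (1/2)^2 = 1/4).
Summing one r·B term per recipient: 3·0.125·0.295 + 1·0.25·0.0235 + 2·0.25·0.17 = 0.2015.

0.2015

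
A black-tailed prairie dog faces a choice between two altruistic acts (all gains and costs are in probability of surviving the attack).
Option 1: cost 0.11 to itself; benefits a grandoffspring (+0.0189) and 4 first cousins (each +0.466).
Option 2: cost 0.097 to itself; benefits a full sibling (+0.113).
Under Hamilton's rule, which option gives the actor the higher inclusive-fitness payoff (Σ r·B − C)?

Option 1

Option 1: r to a grandoffspring = 0.25.
Option 1: r to a first cousin = 0.125.
Option 1: Σ r·B − C = (1·0.25·0.0189 + 4·0.125·0.466) − 0.11 = 0.127725.
Option 2: r to a full sibling = 0.5.
Option 2: Σ r·B − C = (1·0.5·0.113) − 0.097 = -0.0405.
Option 1 has the higher net inclusive-fitness payoff.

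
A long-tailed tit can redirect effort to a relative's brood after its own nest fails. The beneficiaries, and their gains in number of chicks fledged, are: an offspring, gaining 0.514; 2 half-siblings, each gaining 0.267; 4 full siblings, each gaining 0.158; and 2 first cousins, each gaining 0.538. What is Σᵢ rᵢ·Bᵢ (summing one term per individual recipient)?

0.841

r to an offspring = 0.5 (one parent–offspring link: r = (1/2)^1 = 1/2).
r to a half-sibling = 1/4 (half-sibs share one parent — one path of length 2: r = (1/2)^2 = 1/4).
r to a full sibling = 1/2 (full sibs share both parents — two paths of length 2: r = 2·(1/2)^2 = 1/2).
r to a first cousin = 0.125 (first cousins share one grandparent pair — two paths of length 4: r = 2·(1/2)^4 = 1/8).
Summing one r·B term per recipient: 1·0.5·0.514 + 2·0.25·0.267 + 4·0.5·0.158 + 2·0.125·0.538 = 0.841.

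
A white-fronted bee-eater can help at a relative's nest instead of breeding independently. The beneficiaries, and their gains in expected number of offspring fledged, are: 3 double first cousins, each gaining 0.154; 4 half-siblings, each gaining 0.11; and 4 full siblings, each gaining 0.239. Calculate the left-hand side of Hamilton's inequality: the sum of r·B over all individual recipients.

r to a double first cousin = 0.25 (double first cousins share both grandparent pairs — four paths of length 4: r = 4·(1/2)^4 = 1/4).
r to a half-sibling = 0.25 (half-sibs share one parent — one path of length 2: r = (1/2)^2 = 1/4).
r to a full sibling = 1/2 (full sibs share both parents — two paths of length 2: r = 2·(1/2)^2 = 1/2).
Summing one r·B term per recipient: 3·0.25·0.154 + 4·0.25·0.11 + 4·0.5·0.239 = 0.7035.

0.7035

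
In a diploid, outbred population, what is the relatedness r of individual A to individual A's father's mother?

0.25

Each parent–offspring link contributes a factor of 1/2, and independent paths through distinct common ancestors add.
Two parent–offspring links: r = (1/2)^2 = 1/4.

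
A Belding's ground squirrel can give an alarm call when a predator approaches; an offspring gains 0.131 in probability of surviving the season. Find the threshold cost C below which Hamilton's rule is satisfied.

r to an offspring = 0.5 (one parent–offspring link: r = (1/2)^1 = 1/2).
Hamilton's rule: n·r·B > C, so the trait is favored while C < n·r·B = 1·0.5·0.131 = 0.0655.

0.0655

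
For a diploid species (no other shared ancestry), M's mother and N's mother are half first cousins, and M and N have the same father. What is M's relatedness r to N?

0.265625

With two independent routes of shared ancestry, r is the sum of the two contributions.
M and N are related in two ways: half second cousins through their mothers (r = 1/64) and half-sibs through their shared father (r = 1/4).
r = 1/64 + 1/4 = 17/64 = 0.265625.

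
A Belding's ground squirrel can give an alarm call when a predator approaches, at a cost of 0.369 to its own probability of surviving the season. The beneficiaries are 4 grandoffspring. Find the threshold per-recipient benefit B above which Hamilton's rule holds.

0.369

r to a grandoffspring = 0.25 (two parent–offspring links: r = (1/2)^2 = 1/4).
Hamilton's rule with n recipients of equal r: n·r·B > C, so B > C/(n·r) = 0.369/(4·0.25) = 0.369.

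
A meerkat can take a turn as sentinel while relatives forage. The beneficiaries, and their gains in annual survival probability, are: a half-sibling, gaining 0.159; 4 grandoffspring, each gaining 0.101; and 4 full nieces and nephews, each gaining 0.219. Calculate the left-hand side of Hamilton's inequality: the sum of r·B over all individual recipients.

0.35975

r to a half-sibling = 1/4 (half-sibs share one parent — one path of length 2: r = (1/2)^2 = 1/4).
r to a grandoffspring = 0.25 (two parent–offspring links: r = (1/2)^2 = 1/4).
r to a full niece or nephew = 1/4 (full aunt/uncle↔niece/nephew: two paths of length 3 through the shared grandparent pair: r = 2·(1/2)^3 = 1/4).
Summing one r·B term per recipient: 1·0.25·0.159 + 4·0.25·0.101 + 4·0.25·0.219 = 0.35975.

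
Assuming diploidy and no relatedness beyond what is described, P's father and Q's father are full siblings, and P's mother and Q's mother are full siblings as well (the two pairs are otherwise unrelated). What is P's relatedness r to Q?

Relatedness sums over independent paths through distinct common ancestors.
P and Q are related in two ways: first cousins through their fathers (r = 1/8) and first cousins through their mothers (r = 1/8) — i.e. double first cousins.
r = 1/8 + 1/8 = 0.25.

0.25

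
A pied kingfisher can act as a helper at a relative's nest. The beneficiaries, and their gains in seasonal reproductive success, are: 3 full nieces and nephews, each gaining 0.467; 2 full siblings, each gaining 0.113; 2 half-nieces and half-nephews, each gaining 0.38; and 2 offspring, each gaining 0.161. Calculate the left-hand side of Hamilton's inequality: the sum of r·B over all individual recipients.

0.71925

r to a full niece or nephew = 1/4 (full aunt/uncle↔niece/nephew: two paths of length 3 through the shared grandparent pair: r = 2·(1/2)^3 = 1/4).
r to a full sibling = 1/2 (full sibs share both parents — two paths of length 2: r = 2·(1/2)^2 = 1/2).
r to a half-niece or half-nephew = 0.125 (half-aunt/uncle↔niece/nephew: one path of length 3: r = (1/2)^3 = 1/8).
r to an offspring = 0.5 (one parent–offspring link: r = (1/2)^1 = 1/2).
Summing one r·B term per recipient: 3·0.25·0.467 + 2·0.5·0.113 + 2·0.125·0.38 + 2·0.5·0.161 = 0.71925.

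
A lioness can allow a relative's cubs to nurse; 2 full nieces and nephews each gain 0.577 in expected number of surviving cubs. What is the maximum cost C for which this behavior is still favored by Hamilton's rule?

0.2885

r to a full niece or nephew = 0.25 (full aunt/uncle↔niece/nephew: two paths of length 3 through the shared grandparent pair: r = 2·(1/2)^3 = 1/4).
Hamilton's rule: n·r·B > C, so the trait is favored while C < n·r·B = 2·0.25·0.577 = 0.2885.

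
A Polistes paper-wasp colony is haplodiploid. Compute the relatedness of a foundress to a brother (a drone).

Her haploid brother carries none of their father's genes and a random half of their mother's genome; that half matches the maternal half of her own genome with probability 1/2: r = 1/2 · 1/2 = 1/4.

0.25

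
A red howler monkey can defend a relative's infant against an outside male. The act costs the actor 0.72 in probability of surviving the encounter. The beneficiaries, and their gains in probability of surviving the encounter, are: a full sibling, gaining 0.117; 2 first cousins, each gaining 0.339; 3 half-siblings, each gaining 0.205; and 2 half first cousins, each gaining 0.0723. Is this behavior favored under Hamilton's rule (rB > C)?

No

Hamilton's rule: the trait is favored when the sum of r·B over every recipient exceeds the actor's cost C.
r to a full sibling = 1/2 (full sibs share both parents — two paths of length 2: r = 2·(1/2)^2 = 1/2).
r to a first cousin = 1/8 (first cousins share one grandparent pair — two paths of length 4: r = 2·(1/2)^4 = 1/8).
r to a half-sibling = 0.25 (half-sibs share one parent — one path of length 2: r = (1/2)^2 = 1/4).
r to a half first cousin = 0.0625 (half first cousins share one grandparent — one path of length 4: r = (1/2)^4 = 1/16).
Summing one r·B term per recipient: 1·0.5·0.117 + 2·0.125·0.339 + 3·0.25·0.205 + 2·0.0625·0.0723 = 0.3060375.
0.3060375 < 0.72: the indirect benefit is less than the cost.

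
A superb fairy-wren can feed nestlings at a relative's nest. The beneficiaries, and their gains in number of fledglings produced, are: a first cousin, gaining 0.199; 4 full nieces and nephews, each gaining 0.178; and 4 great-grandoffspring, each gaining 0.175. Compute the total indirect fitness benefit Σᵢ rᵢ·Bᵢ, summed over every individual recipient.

r to a first cousin = 0.125 (first cousins share one grandparent pair — two paths of length 4: r = 2·(1/2)^4 = 1/8).
r to a full niece or nephew = 0.25 (full aunt/uncle↔niece/nephew: two paths of length 3 through the shared grandparent pair: r = 2·(1/2)^3 = 1/4).
r to a great-grandoffspring = 0.125 (three parent–offspring links: r = (1/2)^3 = 1/8).
Summing one r·B term per recipient: 1·0.125·0.199 + 4·0.25·0.178 + 4·0.125·0.175 = 0.290375.

0.290375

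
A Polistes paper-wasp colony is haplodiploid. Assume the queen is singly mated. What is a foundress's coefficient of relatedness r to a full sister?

0.75

Haplodiploid full sisters inherit their father's entire haploid genome identically (contributing 1/2) and on average half of their mother's contribution (1/2 · 1/2 = 1/4); r = 1/2 + 1/4 = 3/4.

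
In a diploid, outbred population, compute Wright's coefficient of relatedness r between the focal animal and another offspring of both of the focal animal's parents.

Each parent–offspring link contributes a factor of 1/2, and independent paths through distinct common ancestors add.
Full sibs share both parents — two paths of length 2: r = 2·(1/2)^2 = 1/2.

0.5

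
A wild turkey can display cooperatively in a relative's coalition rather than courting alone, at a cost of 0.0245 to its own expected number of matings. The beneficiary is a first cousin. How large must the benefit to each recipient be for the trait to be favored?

r to a first cousin = 1/8 (first cousins share one grandparent pair — two paths of length 4: r = 2·(1/2)^4 = 1/8).
Hamilton's rule with n recipients of equal r: n·r·B > C, so B > C/(n·r) = 0.0245/(1·0.125) = 0.196.

0.196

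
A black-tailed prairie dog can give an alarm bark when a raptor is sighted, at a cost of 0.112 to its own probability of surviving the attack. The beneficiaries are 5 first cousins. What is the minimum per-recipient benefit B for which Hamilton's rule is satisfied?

r to a first cousin = 0.125 (first cousins share one grandparent pair — two paths of length 4: r = 2·(1/2)^4 = 1/8).
Hamilton's rule with n recipients of equal r: n·r·B > C, so B > C/(n·r) = 0.112/(5·0.125) = 0.1792.

0.1792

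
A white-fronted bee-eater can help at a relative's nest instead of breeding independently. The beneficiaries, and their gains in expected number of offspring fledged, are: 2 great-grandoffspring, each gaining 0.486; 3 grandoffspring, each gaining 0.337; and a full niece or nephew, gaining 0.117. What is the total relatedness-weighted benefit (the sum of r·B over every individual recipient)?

r to a great-grandoffspring = 1/8 (three parent–offspring links: r = (1/2)^3 = 1/8).
r to a grandoffspring = 1/4 (two parent–offspring links: r = (1/2)^2 = 1/4).
r to a full niece or nephew = 1/4 (full aunt/uncle↔niece/nephew: two paths of length 3 through the shared grandparent pair: r = 2·(1/2)^3 = 1/4).
Summing one r·B term per recipient: 2·0.125·0.486 + 3·0.25·0.337 + 1·0.25·0.117 = 0.4035.

0.4035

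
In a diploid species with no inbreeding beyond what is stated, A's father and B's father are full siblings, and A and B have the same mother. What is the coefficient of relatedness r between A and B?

Relatedness sums over independent paths through distinct common ancestors.
A and B are related in two ways: first cousins through their fathers (r = 1/8) and half-sibs through their shared mother (r = 1/4).
r = 1/8 + 1/4 = 0.375.

0.375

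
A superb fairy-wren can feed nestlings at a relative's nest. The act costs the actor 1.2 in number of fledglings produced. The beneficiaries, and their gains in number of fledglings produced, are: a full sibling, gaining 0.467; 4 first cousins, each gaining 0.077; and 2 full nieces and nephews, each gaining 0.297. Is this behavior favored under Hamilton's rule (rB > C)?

Hamilton's rule: the trait is favored when the sum of r·B over every recipient exceeds the actor's cost C.
r to a full sibling = 1/2 (full sibs share both parents — two paths of length 2: r = 2·(1/2)^2 = 1/2).
r to a first cousin = 0.125 (first cousins share one grandparent pair — two paths of length 4: r = 2·(1/2)^4 = 1/8).
r to a full niece or nephew = 0.25 (full aunt/uncle↔niece/nephew: two paths of length 3 through the shared grandparent pair: r = 2·(1/2)^3 = 1/4).
Summing one r·B term per recipient: 1·0.5·0.467 + 4·0.125·0.077 + 2·0.25·0.297 = 0.4205.
0.4205 < 1.2: the indirect benefit is less than the cost.

No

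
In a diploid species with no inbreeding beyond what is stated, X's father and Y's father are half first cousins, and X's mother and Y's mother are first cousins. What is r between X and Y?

0.046875

Independent pedigree routes through distinct common ancestors add.
X and Y are related in two ways: half second cousins through their fathers (r = 1/64) and second cousins through their mothers (r = 1/32).
r = 1/64 + 1/32 = 3/64 = 0.046875.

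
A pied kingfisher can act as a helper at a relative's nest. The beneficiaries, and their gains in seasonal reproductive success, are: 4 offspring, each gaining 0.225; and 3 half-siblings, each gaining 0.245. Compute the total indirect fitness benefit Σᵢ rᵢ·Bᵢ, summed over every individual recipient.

0.63375

r to an offspring = 1/2 (one parent–offspring link: r = (1/2)^1 = 1/2).
r to a half-sibling = 0.25 (half-sibs share one parent — one path of length 2: r = (1/2)^2 = 1/4).
Summing one r·B term per recipient: 4·0.5·0.225 + 3·0.25·0.245 = 0.63375.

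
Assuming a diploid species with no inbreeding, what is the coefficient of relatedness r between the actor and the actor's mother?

Each parent–offspring link contributes a factor of 1/2, and independent paths through distinct common ancestors add.
One parent–offspring link: r = (1/2)^1 = 1/2.

0.5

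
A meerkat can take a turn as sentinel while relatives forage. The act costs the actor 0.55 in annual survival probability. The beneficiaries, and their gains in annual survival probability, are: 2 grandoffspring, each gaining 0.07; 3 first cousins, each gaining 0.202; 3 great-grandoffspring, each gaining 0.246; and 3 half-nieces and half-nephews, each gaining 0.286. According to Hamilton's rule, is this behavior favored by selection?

No

Hamilton's rule: the trait is favored when the sum of r·B over every recipient exceeds the actor's cost C.
r to a grandoffspring = 1/4 (two parent–offspring links: r = (1/2)^2 = 1/4).
r to a first cousin = 1/8 (first cousins share one grandparent pair — two paths of length 4: r = 2·(1/2)^4 = 1/8).
r to a great-grandoffspring = 0.125 (three parent–offspring links: r = (1/2)^3 = 1/8).
r to a half-niece or half-nephew = 0.125 (half-aunt/uncle↔niece/nephew: one path of length 3: r = (1/2)^3 = 1/8).
Summing one r·B term per recipient: 2·0.25·0.07 + 3·0.125·0.202 + 3·0.125·0.246 + 3·0.125·0.286 = 0.31025.
0.31025 < 0.55: the indirect benefit is less than the cost.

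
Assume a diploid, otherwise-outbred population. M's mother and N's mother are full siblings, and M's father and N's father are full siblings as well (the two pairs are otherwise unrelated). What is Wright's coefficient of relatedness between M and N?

0.25

Independent pedigree routes through distinct common ancestors add.
M and N are related in two ways: first cousins through their mothers (r = 1/8) and first cousins through their fathers (r = 1/8) — i.e. double first cousins.
r = 1/8 + 1/8 = 0.25.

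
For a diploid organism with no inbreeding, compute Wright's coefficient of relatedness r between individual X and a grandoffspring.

Each parent–offspring link contributes a factor of 1/2, and independent paths through distinct common ancestors add.
Two parent–offspring links: r = (1/2)^2 = 1/4.

0.25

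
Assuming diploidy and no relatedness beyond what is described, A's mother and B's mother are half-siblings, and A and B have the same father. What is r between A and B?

Wright's path rule: contributions from independent ancestry routes add.
A and B are related in two ways: half first cousins through their mothers (r = 1/16) and half-sibs through their shared father (r = 1/4).
r = 1/16 + 1/4 = 5/16 = 0.3125.

0.3125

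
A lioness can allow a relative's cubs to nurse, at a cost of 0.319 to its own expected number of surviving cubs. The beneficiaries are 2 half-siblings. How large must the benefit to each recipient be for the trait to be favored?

r to a half-sibling = 1/4 (half-sibs share one parent — one path of length 2: r = (1/2)^2 = 1/4).
Hamilton's rule with n recipients of equal r: n·r·B > C, so B > C/(n·r) = 0.319/(2·0.25) = 0.638.

0.638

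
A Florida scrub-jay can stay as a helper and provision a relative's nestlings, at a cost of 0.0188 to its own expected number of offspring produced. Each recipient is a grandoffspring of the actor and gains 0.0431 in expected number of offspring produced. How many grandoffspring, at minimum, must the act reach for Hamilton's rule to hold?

r to a grandoffspring = 0.25 (two parent–offspring links: r = (1/2)^2 = 1/4).
Hamilton's rule: n·r·B > C  ⇒  n > C/(r·B) = 0.0188/(0.25·0.0431) = 1.745.
The smallest integer exceeding 1.745 is 2.

2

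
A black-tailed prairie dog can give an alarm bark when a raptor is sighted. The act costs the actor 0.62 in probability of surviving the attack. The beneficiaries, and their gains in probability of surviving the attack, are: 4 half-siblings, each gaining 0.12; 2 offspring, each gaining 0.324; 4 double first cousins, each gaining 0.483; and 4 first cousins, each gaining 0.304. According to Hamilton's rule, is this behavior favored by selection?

Hamilton's rule: the trait is favored when the sum of r·B over every recipient exceeds the actor's cost C.
r to a half-sibling = 0.25 (half-sibs share one parent — one path of length 2: r = (1/2)^2 = 1/4).
r to an offspring = 1/2 (one parent–offspring link: r = (1/2)^1 = 1/2).
r to a double first cousin = 0.25 (double first cousins share both grandparent pairs — four paths of length 4: r = 4·(1/2)^4 = 1/4).
r to a first cousin = 0.125 (first cousins share one grandparent pair — two paths of length 4: r = 2·(1/2)^4 = 1/8).
Summing one r·B term per recipient: 4·0.25·0.12 + 2·0.5·0.324 + 4·0.25·0.483 + 4·0.125·0.304 = 1.079.
1.079 > 0.62: the indirect benefit exceeds the cost.

Yes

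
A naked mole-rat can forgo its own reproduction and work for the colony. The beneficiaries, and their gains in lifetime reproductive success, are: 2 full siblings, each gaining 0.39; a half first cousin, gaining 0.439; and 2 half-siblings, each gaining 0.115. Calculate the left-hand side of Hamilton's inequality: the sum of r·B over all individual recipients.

r to a full sibling = 0.5 (full sibs share both parents — two paths of length 2: r = 2·(1/2)^2 = 1/2).
r to a half first cousin = 1/16 (half first cousins share one grandparent — one path of length 4: r = (1/2)^4 = 1/16).
r to a half-sibling = 1/4 (half-sibs share one parent — one path of length 2: r = (1/2)^2 = 1/4).
Summing one r·B term per recipient: 2·0.5·0.39 + 1·0.0625·0.439 + 2·0.25·0.115 = 0.4749375.

0.4749375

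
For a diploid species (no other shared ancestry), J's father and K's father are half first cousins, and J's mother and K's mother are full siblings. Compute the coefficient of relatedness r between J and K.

Wright's path rule: contributions from independent ancestry routes add.
J and K are related in two ways: half second cousins through their fathers (r = 1/64) and first cousins through their mothers (r = 1/8).
r = 1/64 + 1/8 = 9/64 = 0.140625.

0.140625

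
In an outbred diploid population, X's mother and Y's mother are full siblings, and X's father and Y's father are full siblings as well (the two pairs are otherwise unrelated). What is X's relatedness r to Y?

Independent pedigree routes through distinct common ancestors add.
X and Y are related in two ways: first cousins through their mothers (r = 1/8) and first cousins through their fathers (r = 1/8) — i.e. double first cousins.
r = 1/8 + 1/8 = 0.25.

0.25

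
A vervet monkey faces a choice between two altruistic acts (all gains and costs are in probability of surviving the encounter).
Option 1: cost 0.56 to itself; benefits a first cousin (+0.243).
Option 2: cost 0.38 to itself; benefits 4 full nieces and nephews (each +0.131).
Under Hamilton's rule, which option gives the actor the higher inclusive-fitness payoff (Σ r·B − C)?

Option 2

Option 1: r to a first cousin = 0.125.
Option 1: Σ r·B − C = (1·0.125·0.243) − 0.56 = -0.529625.
Option 2: r to a full niece or nephew = 0.25.
Option 2: Σ r·B − C = (4·0.25·0.131) − 0.38 = -0.249.
Option 2 has the higher net inclusive-fitness payoff.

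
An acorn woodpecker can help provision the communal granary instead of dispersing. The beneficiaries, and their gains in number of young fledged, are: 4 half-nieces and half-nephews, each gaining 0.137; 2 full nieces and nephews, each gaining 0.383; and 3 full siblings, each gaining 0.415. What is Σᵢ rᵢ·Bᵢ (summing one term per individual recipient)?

r to a half-niece or half-nephew = 1/8 (half-aunt/uncle↔niece/nephew: one path of length 3: r = (1/2)^3 = 1/8).
r to a full niece or nephew = 1/4 (full aunt/uncle↔niece/nephew: two paths of length 3 through the shared grandparent pair: r = 2·(1/2)^3 = 1/4).
r to a full sibling = 1/2 (full sibs share both parents — two paths of length 2: r = 2·(1/2)^2 = 1/2).
Summing one r·B term per recipient: 4·0.125·0.137 + 2·0.25·0.383 + 3·0.5·0.415 = 0.8825.

0.8825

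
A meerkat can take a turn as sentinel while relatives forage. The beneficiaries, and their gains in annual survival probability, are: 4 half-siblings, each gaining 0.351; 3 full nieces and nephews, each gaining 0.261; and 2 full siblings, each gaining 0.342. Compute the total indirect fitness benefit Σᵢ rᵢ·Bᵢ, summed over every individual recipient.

r to a half-sibling = 0.25 (half-sibs share one parent — one path of length 2: r = (1/2)^2 = 1/4).
r to a full niece or nephew = 0.25 (full aunt/uncle↔niece/nephew: two paths of length 3 through the shared grandparent pair: r = 2·(1/2)^3 = 1/4).
r to a full sibling = 0.5 (full sibs share both parents — two paths of length 2: r = 2·(1/2)^2 = 1/2).
Summing one r·B term per recipient: 4·0.25·0.351 + 3·0.25·0.261 + 2·0.5·0.342 = 0.88875.

0.88875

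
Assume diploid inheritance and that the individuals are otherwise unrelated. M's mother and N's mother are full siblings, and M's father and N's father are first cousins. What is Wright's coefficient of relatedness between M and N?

0.15625

With two independent routes of shared ancestry, r is the sum of the two contributions.
M and N are related in two ways: first cousins through their mothers (r = 1/8) and second cousins through their fathers (r = 1/32).
r = 1/8 + 1/32 = 0.15625.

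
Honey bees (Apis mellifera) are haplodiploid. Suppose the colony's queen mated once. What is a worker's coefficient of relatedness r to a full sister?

0.75

Haplodiploid full sisters inherit their father's entire haploid genome identically (contributing 1/2) and on average half of their mother's contribution (1/2 · 1/2 = 1/4); r = 1/2 + 1/4 = 3/4.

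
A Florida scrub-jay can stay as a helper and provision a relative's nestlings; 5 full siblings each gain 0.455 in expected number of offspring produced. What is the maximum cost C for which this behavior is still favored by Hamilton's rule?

r to a full sibling = 1/2 (full sibs share both parents — two paths of length 2: r = 2·(1/2)^2 = 1/2).
Hamilton's rule: n·r·B > C, so the trait is favored while C < n·r·B = 5·0.5·0.455 = 1.1375.

1.1375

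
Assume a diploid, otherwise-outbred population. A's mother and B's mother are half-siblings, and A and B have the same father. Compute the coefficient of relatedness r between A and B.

0.3125

Independent pedigree routes through distinct common ancestors add.
A and B are related in two ways: half first cousins through their mothers (r = 1/16) and half-sibs through their shared father (r = 1/4).
r = 1/16 + 1/4 = 0.3125.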